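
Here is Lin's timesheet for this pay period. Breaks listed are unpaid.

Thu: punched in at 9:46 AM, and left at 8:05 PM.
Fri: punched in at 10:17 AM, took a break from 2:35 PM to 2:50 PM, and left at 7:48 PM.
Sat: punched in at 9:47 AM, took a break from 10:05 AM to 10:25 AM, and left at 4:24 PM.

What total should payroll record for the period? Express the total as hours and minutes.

Thu: 9:46 AM–8:05 PM = 10 h 19 min
Fri: 10:17 AM–7:48 PM = 9 h 31 min; less 15 min break → 9 h 16 min
Sat: 9:47 AM–4:24 PM = 6 h 37 min; less 20 min break → 6 h 17 min
Total: 10 h 19 min + 9 h 16 min + 6 h 17 min = 25 h 52 min.

25 h 52 min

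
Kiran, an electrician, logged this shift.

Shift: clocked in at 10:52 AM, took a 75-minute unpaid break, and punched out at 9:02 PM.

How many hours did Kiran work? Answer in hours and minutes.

8 h 55 min

Shift: 10:52 AM–9:02 PM = 10 h 10 min; less 75 min break → 8 h 55 min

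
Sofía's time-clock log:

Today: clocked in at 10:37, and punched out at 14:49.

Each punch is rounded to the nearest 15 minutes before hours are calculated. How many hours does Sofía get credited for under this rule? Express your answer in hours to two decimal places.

4.25 hours

Today: in 10:37→10:30, out 14:49→14:45; 4 h 15 min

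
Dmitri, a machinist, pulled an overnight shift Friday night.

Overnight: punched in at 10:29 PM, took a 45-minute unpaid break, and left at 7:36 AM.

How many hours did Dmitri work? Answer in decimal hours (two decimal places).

Overnight: 10:29 PM → midnight = 1 h 31 min; midnight → 7:36 AM = 7 h 36 min; span 9 h 7 min; less 45 min break → 8 h 22 min

8.37 hours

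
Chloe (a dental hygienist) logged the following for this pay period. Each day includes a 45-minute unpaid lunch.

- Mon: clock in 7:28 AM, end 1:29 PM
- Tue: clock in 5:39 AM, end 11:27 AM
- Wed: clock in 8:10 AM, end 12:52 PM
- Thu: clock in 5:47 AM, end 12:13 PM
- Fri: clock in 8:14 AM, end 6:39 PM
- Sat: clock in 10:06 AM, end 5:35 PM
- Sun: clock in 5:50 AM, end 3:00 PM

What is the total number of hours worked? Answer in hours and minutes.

44 h 46 min

Mon: 7:28 AM–1:29 PM = 6 h 1 min; less 45 min break → 5 h 16 min
Tue: 5:39 AM–11:27 AM = 5 h 48 min; less 45 min break → 5 h 3 min
Wed: 8:10 AM–12:52 PM = 4 h 42 min; less 45 min break → 3 h 57 min
Thu: 5:47 AM–12:13 PM = 6 h 26 min; less 45 min break → 5 h 41 min
Fri: 8:14 AM–6:39 PM = 10 h 25 min; less 45 min break → 9 h 40 min
Sat: 10:06 AM–5:35 PM = 7 h 29 min; less 45 min break → 6 h 44 min
Sun: 5:50 AM–3:00 PM = 9 h 10 min; less 45 min break → 8 h 25 min
Total: 5 h 16 min + 5 h 3 min + 3 h 57 min + 5 h 41 min + 9 h 40 min + 6 h 44 min + 8 h 25 min = 44 h 46 min.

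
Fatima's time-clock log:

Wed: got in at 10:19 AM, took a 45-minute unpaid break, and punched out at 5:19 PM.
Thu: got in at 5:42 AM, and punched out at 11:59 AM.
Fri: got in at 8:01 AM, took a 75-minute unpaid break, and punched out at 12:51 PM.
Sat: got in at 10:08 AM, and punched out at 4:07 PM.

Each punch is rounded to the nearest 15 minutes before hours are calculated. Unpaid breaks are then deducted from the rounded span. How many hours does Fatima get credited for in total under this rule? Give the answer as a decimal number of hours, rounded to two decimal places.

Wed: in 10:19 AM→10:15 AM, out 5:19 PM→5:15 PM; 7 h 0 min − 45 min = 6 h 15 min
Thu: in 5:42 AM→5:45 AM, out 11:59 AM→12:00 PM; 6 h 15 min
Fri: in 8:01 AM→8:00 AM, out 12:51 PM→12:45 PM; 4 h 45 min − 75 min = 3 h 30 min
Sat: in 10:08 AM→10:15 AM, out 4:07 PM→4:00 PM; 5 h 45 min
Total credited: 21 h 45 min.

21.75 hours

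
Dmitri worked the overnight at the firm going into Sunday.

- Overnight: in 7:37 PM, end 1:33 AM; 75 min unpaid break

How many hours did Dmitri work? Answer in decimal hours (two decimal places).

4.68 hours

Overnight: 7:37 PM → midnight = 4 h 23 min; midnight → 1:33 AM = 1 h 33 min; span 5 h 56 min; less 75 min break → 4 h 41 min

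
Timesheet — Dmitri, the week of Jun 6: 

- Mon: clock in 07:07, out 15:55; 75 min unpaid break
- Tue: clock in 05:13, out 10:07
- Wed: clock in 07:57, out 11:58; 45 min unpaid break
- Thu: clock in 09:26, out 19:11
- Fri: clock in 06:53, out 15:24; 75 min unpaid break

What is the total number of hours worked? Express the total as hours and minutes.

32 h 44 min

Mon: 07:07–15:55 = 8 h 48 min; less 75 min break → 7 h 33 min
Tue: 05:13–10:07 = 4 h 54 min
Wed: 07:57–11:58 = 4 h 1 min; less 45 min break → 3 h 16 min
Thu: 09:26–19:11 = 9 h 45 min
Fri: 06:53–15:24 = 8 h 31 min; less 75 min break → 7 h 16 min
Total: 7 h 33 min + 4 h 54 min + 3 h 16 min + 9 h 45 min + 7 h 16 min = 32 h 44 min.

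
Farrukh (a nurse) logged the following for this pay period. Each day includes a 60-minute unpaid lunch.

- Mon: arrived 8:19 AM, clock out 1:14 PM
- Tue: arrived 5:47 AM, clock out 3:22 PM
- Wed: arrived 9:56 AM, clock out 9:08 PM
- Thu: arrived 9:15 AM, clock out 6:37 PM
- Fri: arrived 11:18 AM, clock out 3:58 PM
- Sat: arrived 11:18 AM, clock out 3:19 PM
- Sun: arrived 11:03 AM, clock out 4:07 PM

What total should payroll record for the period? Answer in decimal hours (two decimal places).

41.82 hours

Mon: 8:19 AM–1:14 PM = 4 h 55 min; less 60 min break → 3 h 55 min
Tue: 5:47 AM–3:22 PM = 9 h 35 min; less 60 min break → 8 h 35 min
Wed: 9:56 AM–9:08 PM = 11 h 12 min; less 60 min break → 10 h 12 min
Thu: 9:15 AM–6:37 PM = 9 h 22 min; less 60 min break → 8 h 22 min
Fri: 11:18 AM–3:58 PM = 4 h 40 min; less 60 min break → 3 h 40 min
Sat: 11:18 AM–3:19 PM = 4 h 1 min; less 60 min break → 3 h 1 min
Sun: 11:03 AM–4:07 PM = 5 h 4 min; less 60 min break → 4 h 4 min
Total: 3 h 55 min + 8 h 35 min + 10 h 12 min + 8 h 22 min + 3 h 40 min + 3 h 1 min + 4 h 4 min = 41 h 49 min.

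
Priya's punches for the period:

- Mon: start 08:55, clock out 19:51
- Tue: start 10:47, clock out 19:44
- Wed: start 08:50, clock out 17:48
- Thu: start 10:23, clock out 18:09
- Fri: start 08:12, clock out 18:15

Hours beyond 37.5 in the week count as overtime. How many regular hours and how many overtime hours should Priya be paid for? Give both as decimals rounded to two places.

Regular 37.50 hours, overtime 9.17 hours

Mon: 08:55–19:51 = 10 h 56 min
Tue: 10:47–19:44 = 8 h 57 min
Wed: 08:50–17:48 = 8 h 58 min
Thu: 10:23–18:09 = 7 h 46 min
Fri: 08:12–18:15 = 10 h 3 min
Total worked: 46 h 40 min = 46.67 h.
Threshold 37.5 h → overtime 9 h 10 min, regular 37 h 30 min.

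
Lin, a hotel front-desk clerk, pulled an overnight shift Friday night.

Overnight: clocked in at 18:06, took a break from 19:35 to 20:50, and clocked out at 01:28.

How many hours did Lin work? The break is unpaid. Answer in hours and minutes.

6 h 7 min

Overnight: 18:06 → midnight = 5 h 54 min; midnight → 01:28 = 1 h 28 min; span 7 h 22 min; less 75 min break → 6 h 7 min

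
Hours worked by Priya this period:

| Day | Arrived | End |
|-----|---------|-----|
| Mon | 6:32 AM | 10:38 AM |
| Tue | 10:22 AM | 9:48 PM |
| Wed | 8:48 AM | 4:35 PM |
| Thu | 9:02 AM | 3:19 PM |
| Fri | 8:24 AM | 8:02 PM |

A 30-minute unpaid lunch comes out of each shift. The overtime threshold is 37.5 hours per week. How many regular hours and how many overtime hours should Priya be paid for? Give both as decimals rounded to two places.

Mon: 6:32 AM–10:38 AM = 4 h 6 min; less 30 min break → 3 h 36 min
Tue: 10:22 AM–9:48 PM = 11 h 26 min; less 30 min break → 10 h 56 min
Wed: 8:48 AM–4:35 PM = 7 h 47 min; less 30 min break → 7 h 17 min
Thu: 9:02 AM–3:19 PM = 6 h 17 min; less 30 min break → 5 h 47 min
Fri: 8:24 AM–8:02 PM = 11 h 38 min; less 30 min break → 11 h 8 min
Total worked: 38 h 44 min = 38.73 h.
Threshold 37.5 h → overtime 1 h 14 min, regular 37 h 30 min.

Regular 37.50 hours, overtime 1.23 hours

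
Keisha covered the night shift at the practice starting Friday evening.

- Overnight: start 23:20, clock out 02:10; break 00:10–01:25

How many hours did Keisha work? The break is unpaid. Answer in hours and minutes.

1 h 35 min

Overnight: 23:20 → midnight = 0 h 40 min; midnight → 02:10 = 2 h 10 min; span 2 h 50 min; less 75 min break → 1 h 35 min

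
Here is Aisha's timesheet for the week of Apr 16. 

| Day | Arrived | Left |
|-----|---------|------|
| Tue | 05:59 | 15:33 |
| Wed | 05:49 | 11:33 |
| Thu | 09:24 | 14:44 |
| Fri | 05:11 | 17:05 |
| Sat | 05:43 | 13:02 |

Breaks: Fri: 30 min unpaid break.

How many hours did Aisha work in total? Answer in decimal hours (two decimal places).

Tue: 05:59–15:33 = 9 h 34 min
Wed: 05:49–11:33 = 5 h 44 min
Thu: 09:24–14:44 = 5 h 20 min
Fri: 05:11–17:05 = 11 h 54 min; less 30 min break → 11 h 24 min
Sat: 05:43–13:02 = 7 h 19 min
Total: 9 h 34 min + 5 h 44 min + 5 h 20 min + 11 h 24 min + 7 h 19 min = 39 h 21 min.

39.35 hours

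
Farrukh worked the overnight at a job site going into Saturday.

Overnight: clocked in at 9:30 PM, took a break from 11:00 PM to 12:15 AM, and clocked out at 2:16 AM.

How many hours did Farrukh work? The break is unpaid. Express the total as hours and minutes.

Overnight: 9:30 PM → midnight = 2 h 30 min; midnight → 2:16 AM = 2 h 16 min; span 4 h 46 min; less 75 min break → 3 h 31 min

3 h 31 min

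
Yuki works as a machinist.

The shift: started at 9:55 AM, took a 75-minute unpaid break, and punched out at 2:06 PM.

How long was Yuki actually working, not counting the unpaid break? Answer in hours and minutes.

The shift: 9:55 AM–2:06 PM = 4 h 11 min; less 75 min break → 2 h 56 min

2 h 56 min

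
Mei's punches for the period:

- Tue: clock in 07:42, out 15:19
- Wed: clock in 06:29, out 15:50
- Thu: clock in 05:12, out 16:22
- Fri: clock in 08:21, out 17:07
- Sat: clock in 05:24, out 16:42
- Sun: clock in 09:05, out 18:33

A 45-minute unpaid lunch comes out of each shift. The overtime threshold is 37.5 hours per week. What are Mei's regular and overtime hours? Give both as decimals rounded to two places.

Regular 37.50 hours, overtime 15.67 hours

Tue: 07:42–15:19 = 7 h 37 min; less 45 min break → 6 h 52 min
Wed: 06:29–15:50 = 9 h 21 min; less 45 min break → 8 h 36 min
Thu: 05:12–16:22 = 11 h 10 min; less 45 min break → 10 h 25 min
Fri: 08:21–17:07 = 8 h 46 min; less 45 min break → 8 h 1 min
Sat: 05:24–16:42 = 11 h 18 min; less 45 min break → 10 h 33 min
Sun: 09:05–18:33 = 9 h 28 min; less 45 min break → 8 h 43 min
Total worked: 53 h 10 min = 53.17 h.
Threshold 37.5 h → overtime 15 h 40 min, regular 37 h 30 min.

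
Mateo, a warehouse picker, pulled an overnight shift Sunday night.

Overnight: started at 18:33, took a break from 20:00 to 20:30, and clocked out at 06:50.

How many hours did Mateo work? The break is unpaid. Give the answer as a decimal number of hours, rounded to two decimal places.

11.78 hours

Overnight: 18:33 → midnight = 5 h 27 min; midnight → 06:50 = 6 h 50 min; span 12 h 17 min; less 30 min break → 11 h 47 min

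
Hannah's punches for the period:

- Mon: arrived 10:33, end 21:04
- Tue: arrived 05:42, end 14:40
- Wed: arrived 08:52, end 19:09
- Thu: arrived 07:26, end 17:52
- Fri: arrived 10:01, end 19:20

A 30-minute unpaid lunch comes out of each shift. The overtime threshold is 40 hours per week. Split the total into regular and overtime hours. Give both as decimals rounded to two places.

Regular 40.00 hours, overtime 7.02 hours

Mon: 10:33–21:04 = 10 h 31 min; less 30 min break → 10 h 1 min
Tue: 05:42–14:40 = 8 h 58 min; less 30 min break → 8 h 28 min
Wed: 08:52–19:09 = 10 h 17 min; less 30 min break → 9 h 47 min
Thu: 07:26–17:52 = 10 h 26 min; less 30 min break → 9 h 56 min
Fri: 10:01–19:20 = 9 h 19 min; less 30 min break → 8 h 49 min
Total worked: 47 h 1 min = 47.02 h.
Threshold 40 h → overtime 7 h 1 min, regular 40 h 0 min.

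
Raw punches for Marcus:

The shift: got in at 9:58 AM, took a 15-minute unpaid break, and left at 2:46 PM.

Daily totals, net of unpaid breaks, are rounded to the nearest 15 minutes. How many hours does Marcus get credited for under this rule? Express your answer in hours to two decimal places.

The shift: 9:58 AM–2:46 PM = 4 h 48 min − 15 min = 4 h 33 min → rounds to 4 h 30 min

4.50 hours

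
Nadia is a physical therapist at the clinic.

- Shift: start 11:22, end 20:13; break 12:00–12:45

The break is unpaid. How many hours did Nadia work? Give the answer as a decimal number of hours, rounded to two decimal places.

Shift: 11:22–20:13 = 8 h 51 min; less 45 min break → 8 h 6 min

8.10 hours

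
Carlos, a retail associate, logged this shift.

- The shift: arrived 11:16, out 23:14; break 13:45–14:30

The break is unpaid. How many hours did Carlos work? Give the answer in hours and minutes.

11 h 13 min

The shift: 11:16–23:14 = 11 h 58 min; less 45 min break → 11 h 13 min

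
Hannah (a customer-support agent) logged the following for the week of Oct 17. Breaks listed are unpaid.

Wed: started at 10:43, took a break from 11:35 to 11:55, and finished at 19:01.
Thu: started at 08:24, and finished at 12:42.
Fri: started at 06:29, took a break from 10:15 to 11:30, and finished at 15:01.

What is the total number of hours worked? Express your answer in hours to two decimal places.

19.55 hours

Wed: 10:43–19:01 = 8 h 18 min; less 20 min break → 7 h 58 min
Thu: 08:24–12:42 = 4 h 18 min
Fri: 06:29–15:01 = 8 h 32 min; less 75 min break → 7 h 17 min
Total: 7 h 58 min + 4 h 18 min + 7 h 17 min = 19 h 33 min.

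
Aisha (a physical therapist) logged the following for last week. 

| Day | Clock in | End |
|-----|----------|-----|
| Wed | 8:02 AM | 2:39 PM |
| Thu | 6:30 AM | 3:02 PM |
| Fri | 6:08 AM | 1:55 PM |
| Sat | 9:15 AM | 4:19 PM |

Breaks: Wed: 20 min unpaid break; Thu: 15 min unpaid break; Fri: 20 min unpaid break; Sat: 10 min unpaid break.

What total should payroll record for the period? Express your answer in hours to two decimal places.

28.92 hours

Wed: 8:02 AM–2:39 PM = 6 h 37 min; less 20 min break → 6 h 17 min
Thu: 6:30 AM–3:02 PM = 8 h 32 min; less 15 min break → 8 h 17 min
Fri: 6:08 AM–1:55 PM = 7 h 47 min; less 20 min break → 7 h 27 min
Sat: 9:15 AM–4:19 PM = 7 h 4 min; less 10 min break → 6 h 54 min
Total: 6 h 17 min + 8 h 17 min + 7 h 27 min + 6 h 54 min = 28 h 55 min.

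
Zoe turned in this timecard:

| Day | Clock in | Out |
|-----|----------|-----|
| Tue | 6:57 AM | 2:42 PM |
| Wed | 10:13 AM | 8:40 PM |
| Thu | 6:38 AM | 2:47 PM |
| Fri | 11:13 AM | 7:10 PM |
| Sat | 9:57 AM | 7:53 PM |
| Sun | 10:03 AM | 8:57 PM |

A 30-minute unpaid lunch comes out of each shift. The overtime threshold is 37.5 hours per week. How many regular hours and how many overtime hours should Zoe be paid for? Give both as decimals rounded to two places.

Regular 37.50 hours, overtime 14.63 hours

Tue: 6:57 AM–2:42 PM = 7 h 45 min; less 30 min break → 7 h 15 min
Wed: 10:13 AM–8:40 PM = 10 h 27 min; less 30 min break → 9 h 57 min
Thu: 6:38 AM–2:47 PM = 8 h 9 min; less 30 min break → 7 h 39 min
Fri: 11:13 AM–7:10 PM = 7 h 57 min; less 30 min break → 7 h 27 min
Sat: 9:57 AM–7:53 PM = 9 h 56 min; less 30 min break → 9 h 26 min
Sun: 10:03 AM–8:57 PM = 10 h 54 min; less 30 min break → 10 h 24 min
Total worked: 52 h 8 min = 52.13 h.
Threshold 37.5 h → overtime 14 h 38 min, regular 37 h 30 min.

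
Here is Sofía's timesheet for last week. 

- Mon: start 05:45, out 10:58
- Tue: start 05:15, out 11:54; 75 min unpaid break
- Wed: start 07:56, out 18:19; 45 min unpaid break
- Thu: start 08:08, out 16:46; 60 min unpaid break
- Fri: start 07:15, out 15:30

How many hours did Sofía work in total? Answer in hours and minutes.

Mon: 05:45–10:58 = 5 h 13 min
Tue: 05:15–11:54 = 6 h 39 min; less 75 min break → 5 h 24 min
Wed: 07:56–18:19 = 10 h 23 min; less 45 min break → 9 h 38 min
Thu: 08:08–16:46 = 8 h 38 min; less 60 min break → 7 h 38 min
Fri: 07:15–15:30 = 8 h 15 min
Total: 5 h 13 min + 5 h 24 min + 9 h 38 min + 7 h 38 min + 8 h 15 min = 36 h 8 min.

36 h 8 min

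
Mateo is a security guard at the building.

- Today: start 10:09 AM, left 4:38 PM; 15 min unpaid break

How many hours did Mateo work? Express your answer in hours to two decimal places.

Today: 10:09 AM–4:38 PM = 6 h 29 min; less 15 min break → 6 h 14 min

6.23 hours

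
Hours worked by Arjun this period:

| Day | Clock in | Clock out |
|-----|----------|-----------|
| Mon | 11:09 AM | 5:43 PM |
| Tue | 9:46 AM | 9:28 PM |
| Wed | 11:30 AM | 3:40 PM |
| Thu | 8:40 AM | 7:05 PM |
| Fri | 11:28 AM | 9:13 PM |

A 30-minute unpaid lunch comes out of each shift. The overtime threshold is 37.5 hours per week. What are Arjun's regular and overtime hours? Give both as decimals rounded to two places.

Regular 37.50 hours, overtime 2.60 hours

Mon: 11:09 AM–5:43 PM = 6 h 34 min; less 30 min break → 6 h 4 min
Tue: 9:46 AM–9:28 PM = 11 h 42 min; less 30 min break → 11 h 12 min
Wed: 11:30 AM–3:40 PM = 4 h 10 min; less 30 min break → 3 h 40 min
Thu: 8:40 AM–7:05 PM = 10 h 25 min; less 30 min break → 9 h 55 min
Fri: 11:28 AM–9:13 PM = 9 h 45 min; less 30 min break → 9 h 15 min
Total worked: 40 h 6 min = 40.10 h.
Threshold 37.5 h → overtime 2 h 36 min, regular 37 h 30 min.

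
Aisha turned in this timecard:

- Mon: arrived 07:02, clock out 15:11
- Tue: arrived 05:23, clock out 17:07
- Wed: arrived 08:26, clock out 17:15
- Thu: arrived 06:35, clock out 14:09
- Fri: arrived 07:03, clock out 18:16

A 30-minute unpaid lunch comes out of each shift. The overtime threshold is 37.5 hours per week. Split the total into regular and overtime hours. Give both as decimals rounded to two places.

Mon: 07:02–15:11 = 8 h 9 min; less 30 min break → 7 h 39 min
Tue: 05:23–17:07 = 11 h 44 min; less 30 min break → 11 h 14 min
Wed: 08:26–17:15 = 8 h 49 min; less 30 min break → 8 h 19 min
Thu: 06:35–14:09 = 7 h 34 min; less 30 min break → 7 h 4 min
Fri: 07:03–18:16 = 11 h 13 min; less 30 min break → 10 h 43 min
Total worked: 44 h 59 min = 44.98 h.
Threshold 37.5 h → overtime 7 h 29 min, regular 37 h 30 min.

Regular 37.50 hours, overtime 7.48 hours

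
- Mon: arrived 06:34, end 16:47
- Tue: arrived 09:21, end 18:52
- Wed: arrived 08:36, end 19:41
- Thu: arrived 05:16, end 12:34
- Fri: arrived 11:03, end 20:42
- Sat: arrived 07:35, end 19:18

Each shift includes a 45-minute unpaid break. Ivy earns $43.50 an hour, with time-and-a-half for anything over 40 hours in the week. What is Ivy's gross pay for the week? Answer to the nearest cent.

$2717.66

Mon: 06:34–16:47 = 10 h 13 min; less 45 min break → 9 h 28 min
Tue: 09:21–18:52 = 9 h 31 min; less 45 min break → 8 h 46 min
Wed: 08:36–19:41 = 11 h 5 min; less 45 min break → 10 h 20 min
Thu: 05:16–12:34 = 7 h 18 min; less 45 min break → 6 h 33 min
Fri: 11:03–20:42 = 9 h 39 min; less 45 min break → 8 h 54 min
Sat: 07:35–19:18 = 11 h 43 min; less 45 min break → 10 h 58 min
Total worked: 54 h 59 min = 3299 min.
Regular 40 h 0 min = 2400 min at $43.50/h; overtime 14 h 59 min = 899 min at $65.25/h.
Pay = (2400 × $43.50 + 899 × $65.25) ÷ 60 = $2717.66.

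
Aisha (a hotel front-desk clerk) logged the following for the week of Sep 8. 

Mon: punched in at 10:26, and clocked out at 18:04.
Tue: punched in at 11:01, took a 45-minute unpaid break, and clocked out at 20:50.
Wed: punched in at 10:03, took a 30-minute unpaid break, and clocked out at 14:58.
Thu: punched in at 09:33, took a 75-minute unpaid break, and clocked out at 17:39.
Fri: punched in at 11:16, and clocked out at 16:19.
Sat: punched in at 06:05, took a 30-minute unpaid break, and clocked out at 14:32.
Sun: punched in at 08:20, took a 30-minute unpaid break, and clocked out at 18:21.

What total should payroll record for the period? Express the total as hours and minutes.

50 h 29 min

Mon: 10:26–18:04 = 7 h 38 min
Tue: 11:01–20:50 = 9 h 49 min; less 45 min break → 9 h 4 min
Wed: 10:03–14:58 = 4 h 55 min; less 30 min break → 4 h 25 min
Thu: 09:33–17:39 = 8 h 6 min; less 75 min break → 6 h 51 min
Fri: 11:16–16:19 = 5 h 3 min
Sat: 06:05–14:32 = 8 h 27 min; less 30 min break → 7 h 57 min
Sun: 08:20–18:21 = 10 h 1 min; less 30 min break → 9 h 31 min
Total: 7 h 38 min + 9 h 4 min + 4 h 25 min + 6 h 51 min + 5 h 3 min + 7 h 57 min + 9 h 31 min = 50 h 29 min.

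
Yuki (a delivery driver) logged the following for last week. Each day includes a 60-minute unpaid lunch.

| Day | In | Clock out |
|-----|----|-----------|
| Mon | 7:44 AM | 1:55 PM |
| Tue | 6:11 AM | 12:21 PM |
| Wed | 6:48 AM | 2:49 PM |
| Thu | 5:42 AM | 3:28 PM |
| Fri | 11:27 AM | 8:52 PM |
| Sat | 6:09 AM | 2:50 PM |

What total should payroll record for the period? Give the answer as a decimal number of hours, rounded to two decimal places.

Mon: 7:44 AM–1:55 PM = 6 h 11 min; less 60 min break → 5 h 11 min
Tue: 6:11 AM–12:21 PM = 6 h 10 min; less 60 min break → 5 h 10 min
Wed: 6:48 AM–2:49 PM = 8 h 1 min; less 60 min break → 7 h 1 min
Thu: 5:42 AM–3:28 PM = 9 h 46 min; less 60 min break → 8 h 46 min
Fri: 11:27 AM–8:52 PM = 9 h 25 min; less 60 min break → 8 h 25 min
Sat: 6:09 AM–2:50 PM = 8 h 41 min; less 60 min break → 7 h 41 min
Total: 5 h 11 min + 5 h 10 min + 7 h 1 min + 8 h 46 min + 8 h 25 min + 7 h 41 min = 42 h 14 min.

42.23 hours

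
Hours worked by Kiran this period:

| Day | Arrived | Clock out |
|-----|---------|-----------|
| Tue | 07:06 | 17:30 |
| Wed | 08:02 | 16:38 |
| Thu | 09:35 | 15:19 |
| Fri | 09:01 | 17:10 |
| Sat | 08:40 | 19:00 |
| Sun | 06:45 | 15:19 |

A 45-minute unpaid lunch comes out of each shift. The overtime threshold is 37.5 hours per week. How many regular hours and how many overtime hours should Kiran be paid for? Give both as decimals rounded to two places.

Tue: 07:06–17:30 = 10 h 24 min; less 45 min break → 9 h 39 min
Wed: 08:02–16:38 = 8 h 36 min; less 45 min break → 7 h 51 min
Thu: 09:35–15:19 = 5 h 44 min; less 45 min break → 4 h 59 min
Fri: 09:01–17:10 = 8 h 9 min; less 45 min break → 7 h 24 min
Sat: 08:40–19:00 = 10 h 20 min; less 45 min break → 9 h 35 min
Sun: 06:45–15:19 = 8 h 34 min; less 45 min break → 7 h 49 min
Total worked: 47 h 17 min = 47.28 h.
Threshold 37.5 h → overtime 9 h 47 min, regular 37 h 30 min.

Regular 37.50 hours, overtime 9.78 hours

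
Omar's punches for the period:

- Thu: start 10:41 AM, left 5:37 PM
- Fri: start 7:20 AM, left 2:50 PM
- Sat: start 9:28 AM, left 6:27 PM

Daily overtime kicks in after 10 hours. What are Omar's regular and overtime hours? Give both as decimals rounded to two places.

Thu: 10:41 AM–5:37 PM = 6 h 56 min
Fri: 7:20 AM–2:50 PM = 7 h 30 min
Sat: 9:28 AM–6:27 PM = 8 h 59 min
Thu reg 6 h 56 min / OT 0 h 0 min; Fri reg 7 h 30 min / OT 0 h 0 min; Sat reg 8 h 59 min / OT 0 h 0 min.
Totals: regular 23 h 25 min, overtime 0 h 0 min.

Regular 23.42 hours, overtime 0.00 hours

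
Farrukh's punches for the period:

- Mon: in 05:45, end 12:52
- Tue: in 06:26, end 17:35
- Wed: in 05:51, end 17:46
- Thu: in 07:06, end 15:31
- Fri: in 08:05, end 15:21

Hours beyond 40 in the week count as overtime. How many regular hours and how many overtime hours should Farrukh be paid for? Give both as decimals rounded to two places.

Mon: 05:45–12:52 = 7 h 7 min
Tue: 06:26–17:35 = 11 h 9 min
Wed: 05:51–17:46 = 11 h 55 min
Thu: 07:06–15:31 = 8 h 25 min
Fri: 08:05–15:21 = 7 h 16 min
Total worked: 45 h 52 min = 45.87 h.
Threshold 40 h → overtime 5 h 52 min, regular 40 h 0 min.

Regular 40.00 hours, overtime 5.87 hours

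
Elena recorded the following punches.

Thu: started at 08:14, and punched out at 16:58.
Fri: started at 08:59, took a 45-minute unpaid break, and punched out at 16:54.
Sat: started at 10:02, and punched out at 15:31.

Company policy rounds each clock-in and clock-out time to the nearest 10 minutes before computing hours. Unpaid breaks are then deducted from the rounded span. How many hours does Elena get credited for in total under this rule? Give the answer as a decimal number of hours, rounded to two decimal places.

Thu: in 08:14→08:10, out 16:58→17:00; 8 h 50 min
Fri: in 08:59→09:00, out 16:54→16:50; 7 h 50 min − 45 min = 7 h 5 min
Sat: in 10:02→10:00, out 15:31→15:30; 5 h 30 min
Total credited: 21 h 25 min.

21.42 hours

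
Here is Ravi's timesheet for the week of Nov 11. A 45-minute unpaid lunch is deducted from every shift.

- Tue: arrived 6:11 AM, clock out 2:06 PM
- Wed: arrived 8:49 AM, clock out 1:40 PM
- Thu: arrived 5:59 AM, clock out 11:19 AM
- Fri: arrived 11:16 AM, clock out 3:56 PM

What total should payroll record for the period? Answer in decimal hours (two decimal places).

Tue: 6:11 AM–2:06 PM = 7 h 55 min; less 45 min break → 7 h 10 min
Wed: 8:49 AM–1:40 PM = 4 h 51 min; less 45 min break → 4 h 6 min
Thu: 5:59 AM–11:19 AM = 5 h 20 min; less 45 min break → 4 h 35 min
Fri: 11:16 AM–3:56 PM = 4 h 40 min; less 45 min break → 3 h 55 min
Total: 7 h 10 min + 4 h 6 min + 4 h 35 min + 3 h 55 min = 19 h 46 min.

19.77 hours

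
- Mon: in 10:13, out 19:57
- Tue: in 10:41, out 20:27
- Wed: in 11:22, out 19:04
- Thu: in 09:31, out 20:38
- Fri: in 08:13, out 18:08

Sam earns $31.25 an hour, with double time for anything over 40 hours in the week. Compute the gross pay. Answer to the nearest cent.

Mon: 10:13–19:57 = 9 h 44 min
Tue: 10:41–20:27 = 9 h 46 min
Wed: 11:22–19:04 = 7 h 42 min
Thu: 09:31–20:38 = 11 h 7 min
Fri: 08:13–18:08 = 9 h 55 min
Total worked: 48 h 14 min = 2894 min.
Regular 40 h 0 min = 2400 min at $31.25/h; overtime 8 h 14 min = 494 min at $62.50/h.
Pay = (2400 × $31.25 + 494 × $62.50) ÷ 60 = $1764.58.

$1764.58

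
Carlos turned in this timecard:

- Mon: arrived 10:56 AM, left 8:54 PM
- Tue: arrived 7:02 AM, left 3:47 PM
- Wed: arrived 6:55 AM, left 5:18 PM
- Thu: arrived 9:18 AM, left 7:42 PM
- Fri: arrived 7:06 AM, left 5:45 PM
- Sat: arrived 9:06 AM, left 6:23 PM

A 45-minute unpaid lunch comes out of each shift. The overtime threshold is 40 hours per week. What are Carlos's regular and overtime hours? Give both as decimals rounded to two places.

Mon: 10:56 AM–8:54 PM = 9 h 58 min; less 45 min break → 9 h 13 min
Tue: 7:02 AM–3:47 PM = 8 h 45 min; less 45 min break → 8 h 0 min
Wed: 6:55 AM–5:18 PM = 10 h 23 min; less 45 min break → 9 h 38 min
Thu: 9:18 AM–7:42 PM = 10 h 24 min; less 45 min break → 9 h 39 min
Fri: 7:06 AM–5:45 PM = 10 h 39 min; less 45 min break → 9 h 54 min
Sat: 9:06 AM–6:23 PM = 9 h 17 min; less 45 min break → 8 h 32 min
Total worked: 54 h 56 min = 54.93 h.
Threshold 40 h → overtime 14 h 56 min, regular 40 h 0 min.

Regular 40.00 hours, overtime 14.93 hours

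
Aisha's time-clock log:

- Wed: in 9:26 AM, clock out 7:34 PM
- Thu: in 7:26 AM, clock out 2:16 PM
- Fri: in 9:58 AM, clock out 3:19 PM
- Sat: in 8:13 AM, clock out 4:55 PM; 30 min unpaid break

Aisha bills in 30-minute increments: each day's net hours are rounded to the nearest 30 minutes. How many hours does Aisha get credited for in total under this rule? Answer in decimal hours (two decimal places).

30.50 hours

Wed: 9:26 AM–7:34 PM = 10 h 8 min → rounds to 10 h 0 min
Thu: 7:26 AM–2:16 PM = 6 h 50 min → rounds to 7 h 0 min
Fri: 9:58 AM–3:19 PM = 5 h 21 min → rounds to 5 h 30 min
Sat: 8:13 AM–4:55 PM = 8 h 42 min − 30 min = 8 h 12 min → rounds to 8 h 0 min
Total credited: 30 h 30 min.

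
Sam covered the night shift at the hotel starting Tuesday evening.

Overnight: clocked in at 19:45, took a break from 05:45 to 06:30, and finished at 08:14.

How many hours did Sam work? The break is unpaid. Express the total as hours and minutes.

Overnight: 19:45 → midnight = 4 h 15 min; midnight → 08:14 = 8 h 14 min; span 12 h 29 min; less 45 min break → 11 h 44 min

11 h 44 min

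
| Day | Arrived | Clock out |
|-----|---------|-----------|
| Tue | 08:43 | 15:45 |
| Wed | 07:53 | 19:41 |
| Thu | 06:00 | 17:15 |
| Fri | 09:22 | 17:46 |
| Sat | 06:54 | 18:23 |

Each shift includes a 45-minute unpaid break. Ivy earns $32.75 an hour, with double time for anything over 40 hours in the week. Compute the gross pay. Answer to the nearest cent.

$1717.19

Tue: 08:43–15:45 = 7 h 2 min; less 45 min break → 6 h 17 min
Wed: 07:53–19:41 = 11 h 48 min; less 45 min break → 11 h 3 min
Thu: 06:00–17:15 = 11 h 15 min; less 45 min break → 10 h 30 min
Fri: 09:22–17:46 = 8 h 24 min; less 45 min break → 7 h 39 min
Sat: 06:54–18:23 = 11 h 29 min; less 45 min break → 10 h 44 min
Total worked: 46 h 13 min = 2773 min.
Regular 40 h 0 min = 2400 min at $32.75/h; overtime 6 h 13 min = 373 min at $65.50/h.
Pay = (2400 × $32.75 + 373 × $65.50) ÷ 60 = $1717.19.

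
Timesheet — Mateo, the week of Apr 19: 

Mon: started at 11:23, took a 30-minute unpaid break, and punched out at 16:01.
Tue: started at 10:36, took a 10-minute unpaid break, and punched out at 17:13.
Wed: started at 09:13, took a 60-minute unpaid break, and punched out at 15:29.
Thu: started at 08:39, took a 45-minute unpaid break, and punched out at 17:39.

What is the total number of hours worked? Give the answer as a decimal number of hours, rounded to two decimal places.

Mon: 11:23–16:01 = 4 h 38 min; less 30 min break → 4 h 8 min
Tue: 10:36–17:13 = 6 h 37 min; less 10 min break → 6 h 27 min
Wed: 09:13–15:29 = 6 h 16 min; less 60 min break → 5 h 16 min
Thu: 08:39–17:39 = 9 h 0 min; less 45 min break → 8 h 15 min
Total: 4 h 8 min + 6 h 27 min + 5 h 16 min + 8 h 15 min = 24 h 6 min.

24.10 hours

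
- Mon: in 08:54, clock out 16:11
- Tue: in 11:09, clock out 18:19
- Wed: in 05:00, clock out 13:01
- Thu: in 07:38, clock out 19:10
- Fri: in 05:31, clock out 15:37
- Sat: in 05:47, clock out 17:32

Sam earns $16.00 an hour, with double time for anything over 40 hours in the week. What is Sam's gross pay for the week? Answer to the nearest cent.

$1147.20

Mon: 08:54–16:11 = 7 h 17 min
Tue: 11:09–18:19 = 7 h 10 min
Wed: 05:00–13:01 = 8 h 1 min
Thu: 07:38–19:10 = 11 h 32 min
Fri: 05:31–15:37 = 10 h 6 min
Sat: 05:47–17:32 = 11 h 45 min
Total worked: 55 h 51 min = 3351 min.
Regular 40 h 0 min = 2400 min at $16.00/h; overtime 15 h 51 min = 951 min at $32.00/h.
Pay = (2400 × $16.00 + 951 × $32.00) ÷ 60 = $1147.20.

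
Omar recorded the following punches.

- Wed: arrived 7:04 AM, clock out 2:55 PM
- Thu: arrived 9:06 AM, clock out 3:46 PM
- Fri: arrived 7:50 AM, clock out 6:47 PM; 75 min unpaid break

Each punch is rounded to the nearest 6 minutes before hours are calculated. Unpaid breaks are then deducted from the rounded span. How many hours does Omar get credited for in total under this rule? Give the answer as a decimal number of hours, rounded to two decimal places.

24.25 hours

Wed: in 7:04 AM→7:06 AM, out 2:55 PM→2:54 PM; 7 h 48 min
Thu: in 9:06 AM→9:06 AM, out 3:46 PM→3:48 PM; 6 h 42 min
Fri: in 7:50 AM→7:48 AM, out 6:47 PM→6:48 PM; 11 h 0 min − 75 min = 9 h 45 min
Total credited: 24 h 15 min.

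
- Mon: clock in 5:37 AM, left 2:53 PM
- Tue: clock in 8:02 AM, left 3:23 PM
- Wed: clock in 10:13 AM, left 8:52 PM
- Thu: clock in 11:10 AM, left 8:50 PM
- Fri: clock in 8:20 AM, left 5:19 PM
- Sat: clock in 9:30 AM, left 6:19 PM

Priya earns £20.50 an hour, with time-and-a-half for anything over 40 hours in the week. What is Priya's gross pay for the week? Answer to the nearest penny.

Mon: 5:37 AM–2:53 PM = 9 h 16 min
Tue: 8:02 AM–3:23 PM = 7 h 21 min
Wed: 10:13 AM–8:52 PM = 10 h 39 min
Thu: 11:10 AM–8:50 PM = 9 h 40 min
Fri: 8:20 AM–5:19 PM = 8 h 59 min
Sat: 9:30 AM–6:19 PM = 8 h 49 min
Total worked: 54 h 44 min = 3284 min.
Regular 40 h 0 min = 2400 min at £20.50/h; overtime 14 h 44 min = 884 min at £30.75/h.
Pay = (2400 × £20.50 + 884 × £30.75) ÷ 60 = £1273.05.

£1273.05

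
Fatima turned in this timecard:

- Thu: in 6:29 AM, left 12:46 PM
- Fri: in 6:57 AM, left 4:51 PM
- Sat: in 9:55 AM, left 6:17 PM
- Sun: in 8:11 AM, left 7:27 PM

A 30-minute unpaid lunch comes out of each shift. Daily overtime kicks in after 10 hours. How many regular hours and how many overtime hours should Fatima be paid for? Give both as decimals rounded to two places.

Thu: 6:29 AM–12:46 PM = 6 h 17 min; less 30 min break → 5 h 47 min
Fri: 6:57 AM–4:51 PM = 9 h 54 min; less 30 min break → 9 h 24 min
Sat: 9:55 AM–6:17 PM = 8 h 22 min; less 30 min break → 7 h 52 min
Sun: 8:11 AM–7:27 PM = 11 h 16 min; less 30 min break → 10 h 46 min
Thu reg 5 h 47 min / OT 0 h 0 min; Fri reg 9 h 24 min / OT 0 h 0 min; Sat reg 7 h 52 min / OT 0 h 0 min; Sun reg 10 h 0 min / OT 0 h 46 min.
Totals: regular 33 h 3 min, overtime 0 h 46 min.

Regular 33.05 hours, overtime 0.77 hours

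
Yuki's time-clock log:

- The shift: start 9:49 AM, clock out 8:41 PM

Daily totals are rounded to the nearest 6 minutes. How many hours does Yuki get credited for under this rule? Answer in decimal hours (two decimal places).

The shift: 9:49 AM–8:41 PM = 10 h 52 min → rounds to 10 h 54 min

10.90 hours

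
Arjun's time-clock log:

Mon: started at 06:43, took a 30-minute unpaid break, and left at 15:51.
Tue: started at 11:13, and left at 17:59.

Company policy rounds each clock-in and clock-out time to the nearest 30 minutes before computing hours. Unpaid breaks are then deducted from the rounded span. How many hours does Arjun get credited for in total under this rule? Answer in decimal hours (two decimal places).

16.00 hours

Mon: in 06:43→06:30, out 15:51→16:00; 9 h 30 min − 30 min = 9 h 0 min
Tue: in 11:13→11:00, out 17:59→18:00; 7 h 0 min
Total credited: 16 h 0 min.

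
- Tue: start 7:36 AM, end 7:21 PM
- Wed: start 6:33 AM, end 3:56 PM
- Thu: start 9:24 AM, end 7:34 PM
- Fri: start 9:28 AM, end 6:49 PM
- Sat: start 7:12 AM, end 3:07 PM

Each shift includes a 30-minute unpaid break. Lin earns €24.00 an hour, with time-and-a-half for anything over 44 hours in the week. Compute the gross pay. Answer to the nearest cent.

€1130.40

Tue: 7:36 AM–7:21 PM = 11 h 45 min; less 30 min break → 11 h 15 min
Wed: 6:33 AM–3:56 PM = 9 h 23 min; less 30 min break → 8 h 53 min
Thu: 9:24 AM–7:34 PM = 10 h 10 min; less 30 min break → 9 h 40 min
Fri: 9:28 AM–6:49 PM = 9 h 21 min; less 30 min break → 8 h 51 min
Sat: 7:12 AM–3:07 PM = 7 h 55 min; less 30 min break → 7 h 25 min
Total worked: 46 h 4 min = 2764 min.
Regular 44 h 0 min = 2640 min at €24.00/h; overtime 2 h 4 min = 124 min at €36.00/h.
Pay = (2640 × €24.00 + 124 × €36.00) ÷ 60 = €1130.40.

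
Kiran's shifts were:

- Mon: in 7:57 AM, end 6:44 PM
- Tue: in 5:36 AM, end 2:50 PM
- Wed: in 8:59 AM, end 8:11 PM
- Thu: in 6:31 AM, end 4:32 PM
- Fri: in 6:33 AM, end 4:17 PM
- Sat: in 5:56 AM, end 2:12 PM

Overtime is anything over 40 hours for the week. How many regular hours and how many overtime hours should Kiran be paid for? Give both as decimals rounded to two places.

Regular 40.00 hours, overtime 19.23 hours

Mon: 7:57 AM–6:44 PM = 10 h 47 min
Tue: 5:36 AM–2:50 PM = 9 h 14 min
Wed: 8:59 AM–8:11 PM = 11 h 12 min
Thu: 6:31 AM–4:32 PM = 10 h 1 min
Fri: 6:33 AM–4:17 PM = 9 h 44 min
Sat: 5:56 AM–2:12 PM = 8 h 16 min
Total worked: 59 h 14 min = 59.23 h.
Threshold 40 h → overtime 19 h 14 min, regular 40 h 0 min.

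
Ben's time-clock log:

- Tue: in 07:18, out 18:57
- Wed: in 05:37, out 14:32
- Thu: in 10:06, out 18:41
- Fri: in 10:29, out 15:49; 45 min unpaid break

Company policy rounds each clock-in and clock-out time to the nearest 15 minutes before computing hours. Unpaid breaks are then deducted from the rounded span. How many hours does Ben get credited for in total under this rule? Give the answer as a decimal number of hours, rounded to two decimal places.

Tue: in 07:18→07:15, out 18:57→19:00; 11 h 45 min
Wed: in 05:37→05:30, out 14:32→14:30; 9 h 0 min
Thu: in 10:06→10:00, out 18:41→18:45; 8 h 45 min
Fri: in 10:29→10:30, out 15:49→15:45; 5 h 15 min − 45 min = 4 h 30 min
Total credited: 34 h 0 min.

34.00 hours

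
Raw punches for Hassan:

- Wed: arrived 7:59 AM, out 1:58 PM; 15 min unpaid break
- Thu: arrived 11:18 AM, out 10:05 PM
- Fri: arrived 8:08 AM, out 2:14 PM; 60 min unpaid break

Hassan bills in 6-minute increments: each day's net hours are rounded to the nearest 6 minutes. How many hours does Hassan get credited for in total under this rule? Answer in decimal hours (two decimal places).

Wed: 7:59 AM–1:58 PM = 5 h 59 min − 15 min = 5 h 44 min → rounds to 5 h 42 min
Thu: 11:18 AM–10:05 PM = 10 h 47 min → rounds to 10 h 48 min
Fri: 8:08 AM–2:14 PM = 6 h 6 min − 60 min = 5 h 6 min → rounds to 5 h 6 min
Total credited: 21 h 36 min.

21.60 hours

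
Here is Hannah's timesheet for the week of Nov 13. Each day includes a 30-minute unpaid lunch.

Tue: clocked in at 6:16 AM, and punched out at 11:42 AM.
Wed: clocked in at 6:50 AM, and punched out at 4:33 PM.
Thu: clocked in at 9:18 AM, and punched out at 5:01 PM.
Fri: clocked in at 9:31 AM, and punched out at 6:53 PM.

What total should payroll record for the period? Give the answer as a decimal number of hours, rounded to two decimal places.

30.23 hours

Tue: 6:16 AM–11:42 AM = 5 h 26 min; less 30 min break → 4 h 56 min
Wed: 6:50 AM–4:33 PM = 9 h 43 min; less 30 min break → 9 h 13 min
Thu: 9:18 AM–5:01 PM = 7 h 43 min; less 30 min break → 7 h 13 min
Fri: 9:31 AM–6:53 PM = 9 h 22 min; less 30 min break → 8 h 52 min
Total: 4 h 56 min + 9 h 13 min + 7 h 13 min + 8 h 52 min = 30 h 14 min.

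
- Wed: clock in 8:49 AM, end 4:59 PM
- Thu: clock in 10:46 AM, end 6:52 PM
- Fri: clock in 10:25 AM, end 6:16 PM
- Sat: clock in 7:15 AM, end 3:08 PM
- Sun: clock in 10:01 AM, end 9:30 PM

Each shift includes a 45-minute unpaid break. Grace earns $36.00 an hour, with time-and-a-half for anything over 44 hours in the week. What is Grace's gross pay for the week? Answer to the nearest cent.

Wed: 8:49 AM–4:59 PM = 8 h 10 min; less 45 min break → 7 h 25 min
Thu: 10:46 AM–6:52 PM = 8 h 6 min; less 45 min break → 7 h 21 min
Fri: 10:25 AM–6:16 PM = 7 h 51 min; less 45 min break → 7 h 6 min
Sat: 7:15 AM–3:08 PM = 7 h 53 min; less 45 min break → 7 h 8 min
Sun: 10:01 AM–9:30 PM = 11 h 29 min; less 45 min break → 10 h 44 min
Total worked: 39 h 44 min = 2384 min.
Regular 39 h 44 min = 2384 min at $36.00/h; overtime 0 h 0 min = 0 min at $54.00/h.
Pay = (2384 × $36.00 + 0 × $54.00) ÷ 60 = $1430.40.

$1430.40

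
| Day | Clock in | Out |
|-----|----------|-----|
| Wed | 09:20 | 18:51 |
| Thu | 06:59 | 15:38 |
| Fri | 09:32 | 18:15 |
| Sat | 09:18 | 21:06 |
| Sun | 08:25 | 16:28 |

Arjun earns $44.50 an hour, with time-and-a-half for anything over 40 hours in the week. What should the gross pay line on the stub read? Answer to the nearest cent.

$2229.45

Wed: 09:20–18:51 = 9 h 31 min
Thu: 06:59–15:38 = 8 h 39 min
Fri: 09:32–18:15 = 8 h 43 min
Sat: 09:18–21:06 = 11 h 48 min
Sun: 08:25–16:28 = 8 h 3 min
Total worked: 46 h 44 min = 2804 min.
Regular 40 h 0 min = 2400 min at $44.50/h; overtime 6 h 44 min = 404 min at $66.75/h.
Pay = (2400 × $44.50 + 404 × $66.75) ÷ 60 = $2229.45.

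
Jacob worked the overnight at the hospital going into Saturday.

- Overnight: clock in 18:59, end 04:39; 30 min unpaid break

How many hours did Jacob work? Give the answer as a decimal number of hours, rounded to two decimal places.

Overnight: 18:59 → midnight = 5 h 1 min; midnight → 04:39 = 4 h 39 min; span 9 h 40 min; less 30 min break → 9 h 10 min

9.17 hours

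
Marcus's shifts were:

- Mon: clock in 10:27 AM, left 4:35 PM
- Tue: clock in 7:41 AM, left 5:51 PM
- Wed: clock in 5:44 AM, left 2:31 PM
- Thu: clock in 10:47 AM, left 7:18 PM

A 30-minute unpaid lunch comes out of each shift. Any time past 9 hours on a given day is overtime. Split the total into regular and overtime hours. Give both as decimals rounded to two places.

Mon: 10:27 AM–4:35 PM = 6 h 8 min; less 30 min break → 5 h 38 min
Tue: 7:41 AM–5:51 PM = 10 h 10 min; less 30 min break → 9 h 40 min
Wed: 5:44 AM–2:31 PM = 8 h 47 min; less 30 min break → 8 h 17 min
Thu: 10:47 AM–7:18 PM = 8 h 31 min; less 30 min break → 8 h 1 min
Mon reg 5 h 38 min / OT 0 h 0 min; Tue reg 9 h 0 min / OT 0 h 40 min; Wed reg 8 h 17 min / OT 0 h 0 min; Thu reg 8 h 1 min / OT 0 h 0 min.
Totals: regular 30 h 56 min, overtime 0 h 40 min.

Regular 30.93 hours, overtime 0.67 hours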